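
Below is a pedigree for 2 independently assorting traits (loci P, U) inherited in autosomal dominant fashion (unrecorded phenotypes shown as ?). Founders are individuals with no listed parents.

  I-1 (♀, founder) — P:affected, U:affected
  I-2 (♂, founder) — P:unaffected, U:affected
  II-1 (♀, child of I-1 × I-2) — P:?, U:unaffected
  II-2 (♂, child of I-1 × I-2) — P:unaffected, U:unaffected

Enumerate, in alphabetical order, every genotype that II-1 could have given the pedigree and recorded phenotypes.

II-1 ∈ {Pp uu, pp uu}

P/I-1 aff ·: Pp
P/I-2 un ·: pp
P/II-1 ? I-1×I-2: pp|Pp
P/II-2 un I-1×I-2: pp
⇒ P over [I-1,I-2,II-1,II-2]: 2 consistent
U/I-1 aff ·: Uu
U/I-2 aff ·: Uu
U/II-1 un I-1×I-2: uu
U/II-2 un I-1×I-2: uu
⇒ U over [I-1,I-2,II-1,II-2]: 1 consistent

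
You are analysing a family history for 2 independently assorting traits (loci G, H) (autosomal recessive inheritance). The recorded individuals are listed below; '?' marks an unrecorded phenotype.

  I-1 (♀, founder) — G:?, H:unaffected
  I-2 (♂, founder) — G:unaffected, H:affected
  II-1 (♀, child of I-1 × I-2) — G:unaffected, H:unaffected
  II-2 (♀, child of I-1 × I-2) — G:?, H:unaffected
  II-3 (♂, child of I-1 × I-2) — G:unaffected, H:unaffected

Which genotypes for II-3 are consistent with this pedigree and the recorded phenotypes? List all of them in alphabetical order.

G/I-1 ? ·: GG|Gg|gg
G/I-2 un ·: GG|Gg
G/II-1 un I-1×I-2: GG|Gg
G/II-2 ? I-1×I-2: GG|Gg|gg
G/II-3 un I-1×I-2: GG|Gg
⇒ G over [I-1,I-2,II-1,II-2,II-3]: 32 consistent
H/I-1 un ·: HH|Hh
H/I-2 aff ·: hh
H/II-1 un I-1×I-2: Hh
H/II-2 un I-1×I-2: Hh
H/II-3 un I-1×I-2: Hh
⇒ H over [I-1,I-2,II-1,II-2,II-3]: 2 consistent

II-3 ∈ {GG Hh, Gg Hh}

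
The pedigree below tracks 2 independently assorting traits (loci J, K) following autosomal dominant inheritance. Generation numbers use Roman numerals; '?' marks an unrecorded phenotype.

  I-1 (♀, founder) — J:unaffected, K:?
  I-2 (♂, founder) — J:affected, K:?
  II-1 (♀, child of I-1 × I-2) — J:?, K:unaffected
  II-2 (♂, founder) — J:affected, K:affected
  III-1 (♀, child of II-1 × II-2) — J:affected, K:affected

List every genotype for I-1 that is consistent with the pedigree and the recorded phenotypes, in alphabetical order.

I-1 ∈ {jj Kk, jj kk}

J/I-1 un ·: jj
J/I-2 aff ·: Jj|JJ
J/II-1 ? I-1×I-2: jj|Jj
J/II-2 aff ·: Jj|JJ
J/III-1 aff II-1×II-2: Jj|JJ
⇒ J over [I-1,I-2,II-1,II-2,III-1]: 10 consistent
K/I-1 ? ·: kk|Kk
K/I-2 ? ·: kk|Kk
K/II-1 un I-1×I-2: kk
K/II-2 aff ·: Kk|KK
K/III-1 aff II-1×II-2: Kk
⇒ K over [I-1,I-2,II-1,II-2,III-1]: 8 consistent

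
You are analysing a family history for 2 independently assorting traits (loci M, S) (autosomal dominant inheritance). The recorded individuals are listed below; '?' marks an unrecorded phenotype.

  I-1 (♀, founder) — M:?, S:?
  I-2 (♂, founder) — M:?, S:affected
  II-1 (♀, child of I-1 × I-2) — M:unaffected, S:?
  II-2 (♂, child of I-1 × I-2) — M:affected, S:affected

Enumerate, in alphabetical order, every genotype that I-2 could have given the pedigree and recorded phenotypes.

M/I-1 ? ·: mm|Mm
M/I-2 ? ·: mm|Mm
M/II-1 un I-1×I-2: mm
M/II-2 aff I-1×I-2: Mm|MM
⇒ M over [I-1,I-2,II-1,II-2]: 4 consistent
S/I-1 ? ·: ss|Ss|SS
S/I-2 aff ·: Ss|SS
S/II-1 ? I-1×I-2: ss|Ss|SS
S/II-2 aff I-1×I-2: Ss|SS
⇒ S over [I-1,I-2,II-1,II-2]: 18 consistent

I-2 ∈ {Mm SS, Mm Ss, mm SS, mm Ss}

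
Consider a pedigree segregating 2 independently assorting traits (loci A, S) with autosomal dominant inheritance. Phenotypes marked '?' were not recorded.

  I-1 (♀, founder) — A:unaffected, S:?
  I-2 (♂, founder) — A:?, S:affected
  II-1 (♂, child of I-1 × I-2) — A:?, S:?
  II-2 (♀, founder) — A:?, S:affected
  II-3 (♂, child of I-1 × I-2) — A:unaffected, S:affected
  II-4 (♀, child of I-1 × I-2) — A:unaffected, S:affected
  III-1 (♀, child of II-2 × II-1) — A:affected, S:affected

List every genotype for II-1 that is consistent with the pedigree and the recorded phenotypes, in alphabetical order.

II-1 ∈ {Aa SS, Aa Ss, Aa ss, aa SS, aa Ss, aa ss}

A/I-1 un ·: aa
A/I-2 ? ·: aa|Aa
A/II-1 ? I-1×I-2: aa|Aa
A/II-2 ? ·: aa|Aa|AA
A/II-3 un I-1×I-2: aa
A/II-4 un I-1×I-2: aa
A/III-1 aff II-2×II-1: Aa|AA
⇒ A over [I-1,I-2,II-1,II-2,II-3,II-4,III-1]: 9 consistent
S/I-1 ? ·: ss|Ss|SS
S/I-2 aff ·: Ss|SS
S/II-1 ? I-1×I-2: ss|Ss|SS
S/II-2 aff ·: Ss|SS
S/II-3 aff I-1×I-2: Ss|SS
S/II-4 aff I-1×I-2: Ss|SS
S/III-1 aff II-2×II-1: Ss|SS
⇒ S over [I-1,I-2,II-1,II-2,II-3,II-4,III-1]: 105 consistent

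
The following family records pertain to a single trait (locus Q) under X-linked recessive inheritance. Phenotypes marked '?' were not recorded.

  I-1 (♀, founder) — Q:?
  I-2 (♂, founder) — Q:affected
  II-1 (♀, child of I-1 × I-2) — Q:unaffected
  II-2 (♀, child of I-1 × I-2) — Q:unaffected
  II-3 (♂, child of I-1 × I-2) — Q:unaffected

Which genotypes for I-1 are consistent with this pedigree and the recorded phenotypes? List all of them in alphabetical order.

I-1 ∈ {X^QX^Q, X^QX^q}

Q/I-1 ? ·: X^QX^Q|X^QX^q
Q/I-2 aff ·: X^qY
Q/II-1 un I-1×I-2: X^QX^q
Q/II-2 un I-1×I-2: X^QX^q
Q/II-3 un I-1×I-2: X^QY
⇒ Q over [I-1,I-2,II-1,II-2,II-3]: 2 consistent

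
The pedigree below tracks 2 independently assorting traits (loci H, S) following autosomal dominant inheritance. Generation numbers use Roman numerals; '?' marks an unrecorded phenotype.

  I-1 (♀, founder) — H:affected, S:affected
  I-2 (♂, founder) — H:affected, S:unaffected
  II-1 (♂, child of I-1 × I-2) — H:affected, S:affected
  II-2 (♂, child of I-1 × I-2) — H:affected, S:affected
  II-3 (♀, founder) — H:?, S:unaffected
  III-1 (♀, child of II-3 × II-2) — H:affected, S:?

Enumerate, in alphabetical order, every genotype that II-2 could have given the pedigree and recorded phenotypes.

II-2 ∈ {HH Ss, Hh Ss}

H/I-1 aff ·: Hh|HH
H/I-2 aff ·: Hh|HH
H/II-1 aff I-1×I-2: Hh|HH
H/II-2 aff I-1×I-2: Hh|HH
H/II-3 ? ·: hh|Hh|HH
H/III-1 aff II-3×II-2: Hh|HH
⇒ H over [I-1,I-2,II-1,II-2,II-3,III-1]: 58 consistent
S/I-1 aff ·: Ss|SS
S/I-2 un ·: ss
S/II-1 aff I-1×I-2: Ss
S/II-2 aff I-1×I-2: Ss
S/II-3 un ·: ss
S/III-1 ? II-3×II-2: ss|Ss
⇒ S over [I-1,I-2,II-1,II-2,II-3,III-1]: 4 consistent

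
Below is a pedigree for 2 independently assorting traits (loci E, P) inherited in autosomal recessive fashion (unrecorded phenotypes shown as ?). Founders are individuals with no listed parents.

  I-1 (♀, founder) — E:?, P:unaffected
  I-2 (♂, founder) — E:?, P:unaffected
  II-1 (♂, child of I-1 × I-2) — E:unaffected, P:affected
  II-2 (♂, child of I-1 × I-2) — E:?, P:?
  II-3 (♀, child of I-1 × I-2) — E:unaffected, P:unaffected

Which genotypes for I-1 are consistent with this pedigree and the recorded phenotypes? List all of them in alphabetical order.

E/I-1 ? ·: EE|Ee|ee
E/I-2 ? ·: EE|Ee|ee
E/II-1 un I-1×I-2: EE|Ee
E/II-2 ? I-1×I-2: EE|Ee|ee
E/II-3 un I-1×I-2: EE|Ee
⇒ E over [I-1,I-2,II-1,II-2,II-3]: 35 consistent
P/I-1 un ·: Pp
P/I-2 un ·: Pp
P/II-1 aff I-1×I-2: pp
P/II-2 ? I-1×I-2: PP|Pp|pp
P/II-3 un I-1×I-2: PP|Pp
⇒ P over [I-1,I-2,II-1,II-2,II-3]: 6 consistent

I-1 ∈ {EE Pp, Ee Pp, ee Pp}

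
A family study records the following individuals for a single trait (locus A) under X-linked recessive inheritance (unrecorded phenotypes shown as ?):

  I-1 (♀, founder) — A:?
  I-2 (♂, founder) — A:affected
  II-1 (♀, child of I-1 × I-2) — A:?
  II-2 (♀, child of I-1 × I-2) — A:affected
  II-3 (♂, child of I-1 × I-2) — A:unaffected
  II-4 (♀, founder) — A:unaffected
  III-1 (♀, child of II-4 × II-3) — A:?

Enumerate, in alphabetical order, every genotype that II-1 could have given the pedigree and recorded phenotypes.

II-1 ∈ {X^AX^a, X^aX^a}

A/I-1 ? ·: X^AX^a
A/I-2 aff ·: X^aY
A/II-1 ? I-1×I-2: X^AX^a|X^aX^a
A/II-2 aff I-1×I-2: X^aX^a
A/II-3 un I-1×I-2: X^AY
A/II-4 un ·: X^AX^A|X^AX^a
A/III-1 ? II-4×II-3: X^AX^A|X^AX^a
⇒ A over [I-1,I-2,II-1,II-2,II-3,II-4,III-1]: 6 consistent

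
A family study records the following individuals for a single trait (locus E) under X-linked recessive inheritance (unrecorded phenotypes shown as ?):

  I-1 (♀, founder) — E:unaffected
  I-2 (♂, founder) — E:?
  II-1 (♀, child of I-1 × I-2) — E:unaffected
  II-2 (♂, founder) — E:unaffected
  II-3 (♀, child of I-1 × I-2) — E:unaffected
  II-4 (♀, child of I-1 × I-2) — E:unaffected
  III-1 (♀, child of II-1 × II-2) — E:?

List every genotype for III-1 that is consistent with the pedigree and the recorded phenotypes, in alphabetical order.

E/I-1 un ·: X^EX^E|X^EX^e
E/I-2 ? ·: X^EY|X^eY
E/II-1 un I-1×I-2: X^EX^E|X^EX^e
E/II-2 un ·: X^EY
E/II-3 un I-1×I-2: X^EX^E|X^EX^e
E/II-4 un I-1×I-2: X^EX^E|X^EX^e
E/III-1 ? II-1×II-2: X^EX^E|X^EX^e
⇒ E over [I-1,I-2,II-1,II-2,II-3,II-4,III-1]: 17 consistent

III-1 ∈ {X^EX^E, X^EX^e}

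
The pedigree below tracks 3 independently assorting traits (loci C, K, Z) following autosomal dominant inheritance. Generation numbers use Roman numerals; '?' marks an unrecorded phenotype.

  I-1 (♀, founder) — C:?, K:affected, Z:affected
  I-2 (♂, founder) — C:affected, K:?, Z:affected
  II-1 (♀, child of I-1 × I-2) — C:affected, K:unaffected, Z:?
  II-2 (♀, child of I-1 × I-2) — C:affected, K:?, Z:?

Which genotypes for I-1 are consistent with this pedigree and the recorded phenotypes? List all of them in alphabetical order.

I-1 ∈ {CC Kk ZZ, CC Kk Zz, Cc Kk ZZ, Cc Kk Zz, cc Kk ZZ, cc Kk Zz}

C/I-1 ? ·: cc|Cc|CC
C/I-2 aff ·: Cc|CC
C/II-1 aff I-1×I-2: Cc|CC
C/II-2 aff I-1×I-2: Cc|CC
⇒ C over [I-1,I-2,II-1,II-2]: 15 consistent
K/I-1 aff ·: Kk
K/I-2 ? ·: kk|Kk
K/II-1 un I-1×I-2: kk
K/II-2 ? I-1×I-2: kk|Kk|KK
⇒ K over [I-1,I-2,II-1,II-2]: 5 consistent
Z/I-1 aff ·: Zz|ZZ
Z/I-2 aff ·: Zz|ZZ
Z/II-1 ? I-1×I-2: zz|Zz|ZZ
Z/II-2 ? I-1×I-2: zz|Zz|ZZ
⇒ Z over [I-1,I-2,II-1,II-2]: 18 consistent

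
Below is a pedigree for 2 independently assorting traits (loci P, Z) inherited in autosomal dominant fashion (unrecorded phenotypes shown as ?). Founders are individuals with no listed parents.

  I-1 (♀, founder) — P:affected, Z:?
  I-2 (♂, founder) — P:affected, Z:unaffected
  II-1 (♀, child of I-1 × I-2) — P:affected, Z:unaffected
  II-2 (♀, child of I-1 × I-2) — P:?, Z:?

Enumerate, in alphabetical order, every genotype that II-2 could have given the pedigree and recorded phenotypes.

II-2 ∈ {PP Zz, PP zz, Pp Zz, Pp zz, pp Zz, pp zz}

P/I-1 aff ·: Pp|PP
P/I-2 aff ·: Pp|PP
P/II-1 aff I-1×I-2: Pp|PP
P/II-2 ? I-1×I-2: pp|Pp|PP
⇒ P over [I-1,I-2,II-1,II-2]: 15 consistent
Z/I-1 ? ·: zz|Zz
Z/I-2 un ·: zz
Z/II-1 un I-1×I-2: zz
Z/II-2 ? I-1×I-2: zz|Zz
⇒ Z over [I-1,I-2,II-1,II-2]: 3 consistent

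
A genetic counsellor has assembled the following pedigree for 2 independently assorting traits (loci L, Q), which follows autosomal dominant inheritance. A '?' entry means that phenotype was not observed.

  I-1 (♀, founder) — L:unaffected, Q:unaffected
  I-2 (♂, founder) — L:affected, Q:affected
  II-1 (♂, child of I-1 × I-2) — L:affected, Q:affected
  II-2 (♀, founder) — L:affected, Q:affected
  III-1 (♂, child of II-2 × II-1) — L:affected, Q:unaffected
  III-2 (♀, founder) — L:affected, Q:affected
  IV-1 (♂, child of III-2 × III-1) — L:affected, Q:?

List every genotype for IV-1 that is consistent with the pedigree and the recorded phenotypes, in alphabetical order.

IV-1 ∈ {LL Qq, LL qq, Ll Qq, Ll qq}

L/I-1 un ·: ll
L/I-2 aff ·: Ll|LL
L/II-1 aff I-1×I-2: Ll
L/II-2 aff ·: Ll|LL
L/III-1 aff II-2×II-1: Ll|LL
L/III-2 aff ·: Ll|LL
L/IV-1 aff III-2×III-1: Ll|LL
⇒ L over [I-1,I-2,II-1,II-2,III-1,III-2,IV-1]: 28 consistent
Q/I-1 un ·: qq
Q/I-2 aff ·: Qq|QQ
Q/II-1 aff I-1×I-2: Qq
Q/II-2 aff ·: Qq
Q/III-1 un II-2×II-1: qq
Q/III-2 aff ·: Qq|QQ
Q/IV-1 ? III-2×III-1: qq|Qq
⇒ Q over [I-1,I-2,II-1,II-2,III-1,III-2,IV-1]: 6 consistent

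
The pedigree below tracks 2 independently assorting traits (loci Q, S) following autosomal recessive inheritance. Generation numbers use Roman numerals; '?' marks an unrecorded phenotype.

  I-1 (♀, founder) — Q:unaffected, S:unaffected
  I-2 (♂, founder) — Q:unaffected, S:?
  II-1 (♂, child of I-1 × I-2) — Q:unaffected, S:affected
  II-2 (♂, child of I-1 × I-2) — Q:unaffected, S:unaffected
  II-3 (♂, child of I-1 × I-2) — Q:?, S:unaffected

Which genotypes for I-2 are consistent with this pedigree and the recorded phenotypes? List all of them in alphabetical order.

Q/I-1 un ·: QQ|Qq
Q/I-2 un ·: QQ|Qq
Q/II-1 un I-1×I-2: QQ|Qq
Q/II-2 un I-1×I-2: QQ|Qq
Q/II-3 ? I-1×I-2: QQ|Qq|qq
⇒ Q over [I-1,I-2,II-1,II-2,II-3]: 29 consistent
S/I-1 un ·: Ss
S/I-2 ? ·: Ss|ss
S/II-1 aff I-1×I-2: ss
S/II-2 un I-1×I-2: SS|Ss
S/II-3 un I-1×I-2: SS|Ss
⇒ S over [I-1,I-2,II-1,II-2,II-3]: 5 consistent

I-2 ∈ {QQ Ss, QQ ss, Qq Ss, Qq ss}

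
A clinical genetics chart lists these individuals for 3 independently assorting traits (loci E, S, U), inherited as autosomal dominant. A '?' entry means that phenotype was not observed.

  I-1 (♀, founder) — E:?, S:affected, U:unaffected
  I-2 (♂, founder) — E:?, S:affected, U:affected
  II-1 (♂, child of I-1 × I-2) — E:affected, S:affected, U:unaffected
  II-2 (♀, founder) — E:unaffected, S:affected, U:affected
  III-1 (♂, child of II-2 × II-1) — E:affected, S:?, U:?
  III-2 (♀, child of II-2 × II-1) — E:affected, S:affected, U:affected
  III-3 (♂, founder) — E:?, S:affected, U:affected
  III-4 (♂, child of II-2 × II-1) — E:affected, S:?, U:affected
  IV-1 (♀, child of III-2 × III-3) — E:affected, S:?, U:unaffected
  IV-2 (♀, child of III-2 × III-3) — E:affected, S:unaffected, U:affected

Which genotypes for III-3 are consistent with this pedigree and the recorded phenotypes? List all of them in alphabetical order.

III-3 ∈ {EE Ss Uu, Ee Ss Uu, ee Ss Uu}

E/I-1 ? ·: ee|Ee|EE
E/I-2 ? ·: ee|Ee|EE
E/II-1 aff I-1×I-2: Ee|EE
E/II-2 un ·: ee
E/III-1 aff II-2×II-1: Ee
E/III-2 aff II-2×II-1: Ee
E/III-3 ? ·: ee|Ee|EE
E/III-4 aff II-2×II-1: Ee
E/IV-1 aff III-2×III-3: Ee|EE
E/IV-2 aff III-2×III-3: Ee|EE
⇒ E over [I-1,I-2,II-1,II-2,III-1,III-2,III-3,III-4,IV-1,IV-2]: 99 consistent
S/I-1 aff ·: Ss|SS
S/I-2 aff ·: Ss|SS
S/II-1 aff I-1×I-2: Ss|SS
S/II-2 aff ·: Ss|SS
S/III-1 ? II-2×II-1: ss|Ss|SS
S/III-2 aff II-2×II-1: Ss
S/III-3 aff ·: Ss
S/III-4 ? II-2×II-1: ss|Ss|SS
S/IV-1 ? III-2×III-3: ss|Ss|SS
S/IV-2 un III-2×III-3: ss
⇒ S over [I-1,I-2,II-1,II-2,III-1,III-2,III-3,III-4,IV-1,IV-2]: 165 consistent
U/I-1 un ·: uu
U/I-2 aff ·: Uu
U/II-1 un I-1×I-2: uu
U/II-2 aff ·: Uu|UU
U/III-1 ? II-2×II-1: uu|Uu
U/III-2 aff II-2×II-1: Uu
U/III-3 aff ·: Uu
U/III-4 aff II-2×II-1: Uu
U/IV-1 un III-2×III-3: uu
U/IV-2 aff III-2×III-3: Uu|UU
⇒ U over [I-1,I-2,II-1,II-2,III-1,III-2,III-3,III-4,IV-1,IV-2]: 6 consistent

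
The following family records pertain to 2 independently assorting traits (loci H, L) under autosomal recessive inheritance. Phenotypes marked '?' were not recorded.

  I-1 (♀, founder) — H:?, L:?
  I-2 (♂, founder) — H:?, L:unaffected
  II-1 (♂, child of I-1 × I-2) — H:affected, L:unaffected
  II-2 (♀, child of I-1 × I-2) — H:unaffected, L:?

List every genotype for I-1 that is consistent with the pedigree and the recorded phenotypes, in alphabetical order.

H/I-1 ? ·: Hh|hh
H/I-2 ? ·: Hh|hh
H/II-1 aff I-1×I-2: hh
H/II-2 un I-1×I-2: HH|Hh
⇒ H over [I-1,I-2,II-1,II-2]: 4 consistent
L/I-1 ? ·: LL|Ll|ll
L/I-2 un ·: LL|Ll
L/II-1 un I-1×I-2: LL|Ll
L/II-2 ? I-1×I-2: LL|Ll|ll
⇒ L over [I-1,I-2,II-1,II-2]: 18 consistent

I-1 ∈ {Hh LL, Hh Ll, Hh ll, hh LL, hh Ll, hh ll}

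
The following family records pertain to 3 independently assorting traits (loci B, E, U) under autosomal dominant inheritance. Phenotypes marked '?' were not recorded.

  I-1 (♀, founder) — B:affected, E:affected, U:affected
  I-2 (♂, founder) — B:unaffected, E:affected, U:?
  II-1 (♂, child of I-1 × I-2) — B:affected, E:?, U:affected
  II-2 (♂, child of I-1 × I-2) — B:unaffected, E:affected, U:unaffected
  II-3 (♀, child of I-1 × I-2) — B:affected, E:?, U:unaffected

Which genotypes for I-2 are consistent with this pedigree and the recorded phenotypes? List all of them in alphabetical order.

I-2 ∈ {bb EE Uu, bb EE uu, bb Ee Uu, bb Ee uu}

B/I-1 aff ·: Bb
B/I-2 un ·: bb
B/II-1 aff I-1×I-2: Bb
B/II-2 un I-1×I-2: bb
B/II-3 aff I-1×I-2: Bb
⇒ B over [I-1,I-2,II-1,II-2,II-3]: 1 consistent
E/I-1 aff ·: Ee|EE
E/I-2 aff ·: Ee|EE
E/II-1 ? I-1×I-2: ee|Ee|EE
E/II-2 aff I-1×I-2: Ee|EE
E/II-3 ? I-1×I-2: ee|Ee|EE
⇒ E over [I-1,I-2,II-1,II-2,II-3]: 35 consistent
U/I-1 aff ·: Uu
U/I-2 ? ·: uu|Uu
U/II-1 aff I-1×I-2: Uu|UU
U/II-2 un I-1×I-2: uu
U/II-3 un I-1×I-2: uu
⇒ U over [I-1,I-2,II-1,II-2,II-3]: 3 consistent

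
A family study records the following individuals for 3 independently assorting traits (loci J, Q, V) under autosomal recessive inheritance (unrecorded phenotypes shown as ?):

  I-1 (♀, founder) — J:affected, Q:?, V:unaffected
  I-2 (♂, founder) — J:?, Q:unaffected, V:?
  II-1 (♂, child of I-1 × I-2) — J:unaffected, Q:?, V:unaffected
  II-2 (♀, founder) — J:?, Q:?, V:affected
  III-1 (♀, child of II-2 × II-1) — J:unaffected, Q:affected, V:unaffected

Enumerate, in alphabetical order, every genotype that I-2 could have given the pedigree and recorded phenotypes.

J/I-1 aff ·: jj
J/I-2 ? ·: JJ|Jj
J/II-1 un I-1×I-2: Jj
J/II-2 ? ·: JJ|Jj|jj
J/III-1 un II-2×II-1: JJ|Jj
⇒ J over [I-1,I-2,II-1,II-2,III-1]: 10 consistent
Q/I-1 ? ·: QQ|Qq|qq
Q/I-2 un ·: QQ|Qq
Q/II-1 ? I-1×I-2: Qq|qq
Q/II-2 ? ·: Qq|qq
Q/III-1 aff II-2×II-1: qq
⇒ Q over [I-1,I-2,II-1,II-2,III-1]: 14 consistent
V/I-1 un ·: VV|Vv
V/I-2 ? ·: VV|Vv|vv
V/II-1 un I-1×I-2: VV|Vv
V/II-2 aff ·: vv
V/III-1 un II-2×II-1: Vv
⇒ V over [I-1,I-2,II-1,II-2,III-1]: 9 consistent

I-2 ∈ {JJ QQ VV, JJ QQ Vv, JJ QQ vv, JJ Qq VV, JJ Qq Vv, JJ Qq vv, Jj QQ VV, Jj QQ Vv, Jj QQ vv, Jj Qq VV, Jj Qq Vv, Jj Qq vv}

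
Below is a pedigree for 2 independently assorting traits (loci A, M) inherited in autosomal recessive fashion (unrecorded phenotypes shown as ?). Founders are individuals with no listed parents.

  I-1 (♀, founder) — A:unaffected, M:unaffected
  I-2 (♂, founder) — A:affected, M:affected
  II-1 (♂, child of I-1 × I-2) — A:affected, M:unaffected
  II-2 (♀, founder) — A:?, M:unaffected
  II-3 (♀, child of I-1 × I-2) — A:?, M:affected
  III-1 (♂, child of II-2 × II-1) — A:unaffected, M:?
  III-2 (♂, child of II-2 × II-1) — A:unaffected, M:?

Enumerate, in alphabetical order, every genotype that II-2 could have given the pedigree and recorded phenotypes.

A/I-1 un ·: Aa
A/I-2 aff ·: aa
A/II-1 aff I-1×I-2: aa
A/II-2 ? ·: AA|Aa
A/II-3 ? I-1×I-2: Aa|aa
A/III-1 un II-2×II-1: Aa
A/III-2 un II-2×II-1: Aa
⇒ A over [I-1,I-2,II-1,II-2,II-3,III-1,III-2]: 4 consistent
M/I-1 un ·: Mm
M/I-2 aff ·: mm
M/II-1 un I-1×I-2: Mm
M/II-2 un ·: MM|Mm
M/II-3 aff I-1×I-2: mm
M/III-1 ? II-2×II-1: MM|Mm|mm
M/III-2 ? II-2×II-1: MM|Mm|mm
⇒ M over [I-1,I-2,II-1,II-2,II-3,III-1,III-2]: 13 consistent

II-2 ∈ {AA MM, AA Mm, Aa MM, Aa Mm}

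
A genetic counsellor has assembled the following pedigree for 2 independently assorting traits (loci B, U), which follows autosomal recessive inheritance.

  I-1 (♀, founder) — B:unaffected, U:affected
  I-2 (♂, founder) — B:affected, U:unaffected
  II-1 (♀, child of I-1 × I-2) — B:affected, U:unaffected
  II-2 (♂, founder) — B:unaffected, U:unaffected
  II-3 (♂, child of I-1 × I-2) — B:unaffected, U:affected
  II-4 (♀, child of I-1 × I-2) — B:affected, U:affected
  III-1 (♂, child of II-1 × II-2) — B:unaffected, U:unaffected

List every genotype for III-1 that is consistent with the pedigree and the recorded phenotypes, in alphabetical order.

III-1 ∈ {Bb UU, Bb Uu}

B/I-1 un ·: Bb
B/I-2 aff ·: bb
B/II-1 aff I-1×I-2: bb
B/II-2 un ·: BB|Bb
B/II-3 un I-1×I-2: Bb
B/II-4 aff I-1×I-2: bb
B/III-1 un II-1×II-2: Bb
⇒ B over [I-1,I-2,II-1,II-2,II-3,II-4,III-1]: 2 consistent
U/I-1 aff ·: uu
U/I-2 un ·: Uu
U/II-1 un I-1×I-2: Uu
U/II-2 un ·: UU|Uu
U/II-3 aff I-1×I-2: uu
U/II-4 aff I-1×I-2: uu
U/III-1 un II-1×II-2: UU|Uu
⇒ U over [I-1,I-2,II-1,II-2,II-3,II-4,III-1]: 4 consistent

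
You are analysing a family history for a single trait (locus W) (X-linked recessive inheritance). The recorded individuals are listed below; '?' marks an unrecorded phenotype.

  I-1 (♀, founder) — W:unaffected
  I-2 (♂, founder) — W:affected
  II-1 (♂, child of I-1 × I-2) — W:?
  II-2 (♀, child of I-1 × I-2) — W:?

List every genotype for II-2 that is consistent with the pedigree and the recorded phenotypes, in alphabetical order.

W/I-1 un ·: X^WX^W|X^WX^w
W/I-2 aff ·: X^wY
W/II-1 ? I-1×I-2: X^WY|X^wY
W/II-2 ? I-1×I-2: X^WX^w|X^wX^w
⇒ W over [I-1,I-2,II-1,II-2]: 5 consistent

II-2 ∈ {X^WX^w, X^wX^w}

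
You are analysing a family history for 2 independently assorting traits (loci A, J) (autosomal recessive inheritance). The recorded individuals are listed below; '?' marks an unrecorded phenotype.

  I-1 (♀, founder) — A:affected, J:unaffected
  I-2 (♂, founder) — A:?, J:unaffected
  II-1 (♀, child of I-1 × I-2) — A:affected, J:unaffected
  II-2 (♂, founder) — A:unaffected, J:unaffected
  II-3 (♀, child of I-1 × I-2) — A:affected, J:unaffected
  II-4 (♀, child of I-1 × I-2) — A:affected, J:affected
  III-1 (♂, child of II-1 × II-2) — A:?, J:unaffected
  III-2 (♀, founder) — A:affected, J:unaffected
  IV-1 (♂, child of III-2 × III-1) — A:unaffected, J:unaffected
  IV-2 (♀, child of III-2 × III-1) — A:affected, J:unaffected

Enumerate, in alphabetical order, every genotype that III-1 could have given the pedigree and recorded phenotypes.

III-1 ∈ {Aa JJ, Aa Jj}

A/I-1 aff ·: aa
A/I-2 ? ·: Aa|aa
A/II-1 aff I-1×I-2: aa
A/II-2 un ·: AA|Aa
A/II-3 aff I-1×I-2: aa
A/II-4 aff I-1×I-2: aa
A/III-1 ? II-1×II-2: Aa
A/III-2 aff ·: aa
A/IV-1 un III-2×III-1: Aa
A/IV-2 aff III-2×III-1: aa
⇒ A over [I-1,I-2,II-1,II-2,II-3,II-4,III-1,III-2,IV-1,IV-2]: 4 consistent
J/I-1 un ·: Jj
J/I-2 un ·: Jj
J/II-1 un I-1×I-2: JJ|Jj
J/II-2 un ·: JJ|Jj
J/II-3 un I-1×I-2: JJ|Jj
J/II-4 aff I-1×I-2: jj
J/III-1 un II-1×II-2: JJ|Jj
J/III-2 un ·: JJ|Jj
J/IV-1 un III-2×III-1: JJ|Jj
J/IV-2 un III-2×III-1: JJ|Jj
⇒ J over [I-1,I-2,II-1,II-2,II-3,II-4,III-1,III-2,IV-1,IV-2]: 88 consistent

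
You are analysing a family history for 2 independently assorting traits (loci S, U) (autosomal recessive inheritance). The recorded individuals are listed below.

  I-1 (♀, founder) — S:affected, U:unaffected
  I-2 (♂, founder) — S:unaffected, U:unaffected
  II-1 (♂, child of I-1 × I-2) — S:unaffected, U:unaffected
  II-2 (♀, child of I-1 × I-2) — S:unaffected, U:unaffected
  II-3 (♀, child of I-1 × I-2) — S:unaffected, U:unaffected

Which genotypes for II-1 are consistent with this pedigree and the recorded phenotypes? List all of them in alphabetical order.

S/I-1 aff ·: ss
S/I-2 un ·: SS|Ss
S/II-1 un I-1×I-2: Ss
S/II-2 un I-1×I-2: Ss
S/II-3 un I-1×I-2: Ss
⇒ S over [I-1,I-2,II-1,II-2,II-3]: 2 consistent
U/I-1 un ·: UU|Uu
U/I-2 un ·: UU|Uu
U/II-1 un I-1×I-2: UU|Uu
U/II-2 un I-1×I-2: UU|Uu
U/II-3 un I-1×I-2: UU|Uu
⇒ U over [I-1,I-2,II-1,II-2,II-3]: 25 consistent

II-1 ∈ {Ss UU, Ss Uu}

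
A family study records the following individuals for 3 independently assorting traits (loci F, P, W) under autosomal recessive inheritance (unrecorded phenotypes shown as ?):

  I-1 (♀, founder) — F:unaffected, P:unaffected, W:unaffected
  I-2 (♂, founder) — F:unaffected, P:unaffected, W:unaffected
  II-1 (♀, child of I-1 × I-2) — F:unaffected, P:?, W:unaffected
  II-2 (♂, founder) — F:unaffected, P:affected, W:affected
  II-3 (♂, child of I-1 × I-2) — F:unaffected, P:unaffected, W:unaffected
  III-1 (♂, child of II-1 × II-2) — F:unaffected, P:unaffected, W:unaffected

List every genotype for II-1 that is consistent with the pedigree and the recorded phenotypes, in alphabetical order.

F/I-1 un ·: FF|Ff
F/I-2 un ·: FF|Ff
F/II-1 un I-1×I-2: FF|Ff
F/II-2 un ·: FF|Ff
F/II-3 un I-1×I-2: FF|Ff
F/III-1 un II-1×II-2: FF|Ff
⇒ F over [I-1,I-2,II-1,II-2,II-3,III-1]: 45 consistent
P/I-1 un ·: PP|Pp
P/I-2 un ·: PP|Pp
P/II-1 ? I-1×I-2: PP|Pp
P/II-2 aff ·: pp
P/II-3 un I-1×I-2: PP|Pp
P/III-1 un II-1×II-2: Pp
⇒ P over [I-1,I-2,II-1,II-2,II-3,III-1]: 13 consistent
W/I-1 un ·: WW|Ww
W/I-2 un ·: WW|Ww
W/II-1 un I-1×I-2: WW|Ww
W/II-2 aff ·: ww
W/II-3 un I-1×I-2: WW|Ww
W/III-1 un II-1×II-2: Ww
⇒ W over [I-1,I-2,II-1,II-2,II-3,III-1]: 13 consistent

II-1 ∈ {FF PP WW, FF PP Ww, FF Pp WW, FF Pp Ww, Ff PP WW, Ff PP Ww, Ff Pp WW, Ff Pp Ww}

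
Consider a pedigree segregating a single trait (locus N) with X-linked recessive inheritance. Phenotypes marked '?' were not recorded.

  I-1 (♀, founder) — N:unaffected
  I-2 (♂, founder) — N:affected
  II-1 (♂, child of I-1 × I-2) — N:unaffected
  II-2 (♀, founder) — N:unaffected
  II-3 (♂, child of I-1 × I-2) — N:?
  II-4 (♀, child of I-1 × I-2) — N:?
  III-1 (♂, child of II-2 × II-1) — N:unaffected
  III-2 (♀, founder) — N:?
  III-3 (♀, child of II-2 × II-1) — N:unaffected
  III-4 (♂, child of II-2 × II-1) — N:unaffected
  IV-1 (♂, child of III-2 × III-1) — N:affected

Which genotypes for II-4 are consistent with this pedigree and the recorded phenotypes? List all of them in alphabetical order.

N/I-1 un ·: X^NX^N|X^NX^n
N/I-2 aff ·: X^nY
N/II-1 un I-1×I-2: X^NY
N/II-2 un ·: X^NX^N|X^NX^n
N/II-3 ? I-1×I-2: X^NY|X^nY
N/II-4 ? I-1×I-2: X^NX^n|X^nX^n
N/III-1 un II-2×II-1: X^NY
N/III-2 ? ·: X^NX^n|X^nX^n
N/III-3 un II-2×II-1: X^NX^N|X^NX^n
N/III-4 un II-2×II-1: X^NY
N/IV-1 aff III-2×III-1: X^nY
⇒ N over [I-1,I-2,II-1,II-2,II-3,II-4,III-1,III-2,III-3,III-4,IV-1]: 30 consistent

II-4 ∈ {X^NX^n, X^nX^n}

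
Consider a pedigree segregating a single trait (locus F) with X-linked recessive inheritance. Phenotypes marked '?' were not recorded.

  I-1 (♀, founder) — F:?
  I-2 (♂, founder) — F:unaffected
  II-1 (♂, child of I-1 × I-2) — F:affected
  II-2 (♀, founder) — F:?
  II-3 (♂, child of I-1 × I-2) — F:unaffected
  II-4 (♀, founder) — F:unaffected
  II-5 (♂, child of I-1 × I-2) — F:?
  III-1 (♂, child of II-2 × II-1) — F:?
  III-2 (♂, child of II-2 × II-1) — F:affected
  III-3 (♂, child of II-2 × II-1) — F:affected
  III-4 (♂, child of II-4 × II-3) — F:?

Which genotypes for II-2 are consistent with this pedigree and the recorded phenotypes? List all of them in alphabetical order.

F/I-1 ? ·: X^FX^f
F/I-2 un ·: X^FY
F/II-1 aff I-1×I-2: X^fY
F/II-2 ? ·: X^FX^f|X^fX^f
F/II-3 un I-1×I-2: X^FY
F/II-4 un ·: X^FX^F|X^FX^f
F/II-5 ? I-1×I-2: X^FY|X^fY
F/III-1 ? II-2×II-1: X^FY|X^fY
F/III-2 aff II-2×II-1: X^fY
F/III-3 aff II-2×II-1: X^fY
F/III-4 ? II-4×II-3: X^FY|X^fY
⇒ F over [I-1,I-2,II-1,II-2,II-3,II-4,II-5,III-1,III-2,III-3,III-4]: 18 consistent

II-2 ∈ {X^FX^f, X^fX^f}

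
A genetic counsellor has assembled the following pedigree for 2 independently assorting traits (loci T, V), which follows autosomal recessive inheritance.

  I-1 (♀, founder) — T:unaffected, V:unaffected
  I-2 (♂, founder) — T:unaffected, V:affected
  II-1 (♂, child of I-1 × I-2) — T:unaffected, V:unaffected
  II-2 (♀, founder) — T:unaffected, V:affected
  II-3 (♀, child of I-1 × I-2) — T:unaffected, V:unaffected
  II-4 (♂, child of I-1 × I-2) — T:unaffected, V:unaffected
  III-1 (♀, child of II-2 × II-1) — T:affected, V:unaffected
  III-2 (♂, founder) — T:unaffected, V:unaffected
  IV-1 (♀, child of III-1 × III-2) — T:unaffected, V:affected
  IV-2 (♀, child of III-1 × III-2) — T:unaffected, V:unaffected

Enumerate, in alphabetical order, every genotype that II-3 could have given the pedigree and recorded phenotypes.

T/I-1 un ·: TT|Tt
T/I-2 un ·: TT|Tt
T/II-1 un I-1×I-2: Tt
T/II-2 un ·: Tt
T/II-3 un I-1×I-2: TT|Tt
T/II-4 un I-1×I-2: TT|Tt
T/III-1 aff II-2×II-1: tt
T/III-2 un ·: TT|Tt
T/IV-1 un III-1×III-2: Tt
T/IV-2 un III-1×III-2: Tt
⇒ T over [I-1,I-2,II-1,II-2,II-3,II-4,III-1,III-2,IV-1,IV-2]: 24 consistent
V/I-1 un ·: VV|Vv
V/I-2 aff ·: vv
V/II-1 un I-1×I-2: Vv
V/II-2 aff ·: vv
V/II-3 un I-1×I-2: Vv
V/II-4 un I-1×I-2: Vv
V/III-1 un II-2×II-1: Vv
V/III-2 un ·: Vv
V/IV-1 aff III-1×III-2: vv
V/IV-2 un III-1×III-2: VV|Vv
⇒ V over [I-1,I-2,II-1,II-2,II-3,II-4,III-1,III-2,IV-1,IV-2]: 4 consistent

II-3 ∈ {TT Vv, Tt Vv}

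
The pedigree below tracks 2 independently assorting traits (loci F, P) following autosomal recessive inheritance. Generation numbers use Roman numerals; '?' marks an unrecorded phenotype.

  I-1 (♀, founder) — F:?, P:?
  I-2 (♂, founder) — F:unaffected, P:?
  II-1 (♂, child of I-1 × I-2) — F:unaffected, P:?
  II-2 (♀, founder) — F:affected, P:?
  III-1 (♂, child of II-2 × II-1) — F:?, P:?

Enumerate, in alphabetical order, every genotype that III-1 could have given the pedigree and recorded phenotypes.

F/I-1 ? ·: FF|Ff|ff
F/I-2 un ·: FF|Ff
F/II-1 un I-1×I-2: FF|Ff
F/II-2 aff ·: ff
F/III-1 ? II-2×II-1: Ff|ff
⇒ F over [I-1,I-2,II-1,II-2,III-1]: 14 consistent
P/I-1 ? ·: PP|Pp|pp
P/I-2 ? ·: PP|Pp|pp
P/II-1 ? I-1×I-2: PP|Pp|pp
P/II-2 ? ·: PP|Pp|pp
P/III-1 ? II-2×II-1: PP|Pp|pp
⇒ P over [I-1,I-2,II-1,II-2,III-1]: 81 consistent

III-1 ∈ {Ff PP, Ff Pp, Ff pp, ff PP, ff Pp, ff pp}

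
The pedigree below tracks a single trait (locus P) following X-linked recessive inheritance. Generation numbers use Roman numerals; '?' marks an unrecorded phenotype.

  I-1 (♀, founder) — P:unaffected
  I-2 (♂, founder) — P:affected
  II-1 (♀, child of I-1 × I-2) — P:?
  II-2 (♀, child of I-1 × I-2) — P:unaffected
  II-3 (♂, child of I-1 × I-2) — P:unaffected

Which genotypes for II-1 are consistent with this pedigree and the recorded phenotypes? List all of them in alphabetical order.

P/I-1 un ·: X^PX^P|X^PX^p
P/I-2 aff ·: X^pY
P/II-1 ? I-1×I-2: X^PX^p|X^pX^p
P/II-2 un I-1×I-2: X^PX^p
P/II-3 un I-1×I-2: X^PY
⇒ P over [I-1,I-2,II-1,II-2,II-3]: 3 consistent

II-1 ∈ {X^PX^p, X^pX^p}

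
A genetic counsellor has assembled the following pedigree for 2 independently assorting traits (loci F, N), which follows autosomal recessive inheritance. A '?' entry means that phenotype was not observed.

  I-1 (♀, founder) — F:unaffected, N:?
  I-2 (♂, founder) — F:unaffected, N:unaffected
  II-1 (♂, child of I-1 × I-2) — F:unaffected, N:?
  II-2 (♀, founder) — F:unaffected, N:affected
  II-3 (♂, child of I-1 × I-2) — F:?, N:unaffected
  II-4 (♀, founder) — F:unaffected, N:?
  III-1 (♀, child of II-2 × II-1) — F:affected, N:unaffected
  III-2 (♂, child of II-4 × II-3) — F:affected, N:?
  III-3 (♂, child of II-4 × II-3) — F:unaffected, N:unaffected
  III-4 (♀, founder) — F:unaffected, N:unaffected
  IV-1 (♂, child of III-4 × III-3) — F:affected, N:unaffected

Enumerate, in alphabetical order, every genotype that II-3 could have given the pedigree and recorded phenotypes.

F/I-1 un ·: FF|Ff
F/I-2 un ·: FF|Ff
F/II-1 un I-1×I-2: Ff
F/II-2 un ·: Ff
F/II-3 ? I-1×I-2: Ff|ff
F/II-4 un ·: Ff
F/III-1 aff II-2×II-1: ff
F/III-2 aff II-4×II-3: ff
F/III-3 un II-4×II-3: Ff
F/III-4 un ·: Ff
F/IV-1 aff III-4×III-3: ff
⇒ F over [I-1,I-2,II-1,II-2,II-3,II-4,III-1,III-2,III-3,III-4,IV-1]: 4 consistent
N/I-1 ? ·: NN|Nn|nn
N/I-2 un ·: NN|Nn
N/II-1 ? I-1×I-2: NN|Nn
N/II-2 aff ·: nn
N/II-3 un I-1×I-2: NN|Nn
N/II-4 ? ·: NN|Nn|nn
N/III-1 un II-2×II-1: Nn
N/III-2 ? II-4×II-3: NN|Nn|nn
N/III-3 un II-4×II-3: NN|Nn
N/III-4 un ·: NN|Nn
N/IV-1 un III-4×III-3: NN|Nn
⇒ N over [I-1,I-2,II-1,II-2,II-3,II-4,III-1,III-2,III-3,III-4,IV-1]: 491 consistent

II-3 ∈ {Ff NN, Ff Nn, ff NN, ff Nn}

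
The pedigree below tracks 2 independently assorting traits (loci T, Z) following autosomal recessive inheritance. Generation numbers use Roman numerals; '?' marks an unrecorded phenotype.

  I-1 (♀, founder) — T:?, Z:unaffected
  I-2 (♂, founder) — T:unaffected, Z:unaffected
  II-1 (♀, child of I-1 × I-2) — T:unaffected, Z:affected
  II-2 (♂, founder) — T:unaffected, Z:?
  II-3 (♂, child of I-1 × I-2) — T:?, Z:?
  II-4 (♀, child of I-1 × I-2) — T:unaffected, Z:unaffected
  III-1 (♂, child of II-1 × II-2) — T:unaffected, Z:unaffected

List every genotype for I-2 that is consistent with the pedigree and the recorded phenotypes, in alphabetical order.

I-2 ∈ {TT Zz, Tt Zz}

T/I-1 ? ·: TT|Tt|tt
T/I-2 un ·: TT|Tt
T/II-1 un I-1×I-2: TT|Tt
T/II-2 un ·: TT|Tt
T/II-3 ? I-1×I-2: TT|Tt|tt
T/II-4 un I-1×I-2: TT|Tt
T/III-1 un II-1×II-2: TT|Tt
⇒ T over [I-1,I-2,II-1,II-2,II-3,II-4,III-1]: 113 consistent
Z/I-1 un ·: Zz
Z/I-2 un ·: Zz
Z/II-1 aff I-1×I-2: zz
Z/II-2 ? ·: ZZ|Zz
Z/II-3 ? I-1×I-2: ZZ|Zz|zz
Z/II-4 un I-1×I-2: ZZ|Zz
Z/III-1 un II-1×II-2: Zz
⇒ Z over [I-1,I-2,II-1,II-2,II-3,II-4,III-1]: 12 consistent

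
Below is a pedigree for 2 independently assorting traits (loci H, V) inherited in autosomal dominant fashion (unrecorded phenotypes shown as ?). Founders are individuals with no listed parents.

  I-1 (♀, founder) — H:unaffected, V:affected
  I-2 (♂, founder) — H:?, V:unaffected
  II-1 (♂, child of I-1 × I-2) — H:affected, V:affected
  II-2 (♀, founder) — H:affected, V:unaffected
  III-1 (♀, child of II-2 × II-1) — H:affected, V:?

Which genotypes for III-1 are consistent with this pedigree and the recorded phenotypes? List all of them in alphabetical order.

III-1 ∈ {HH Vv, HH vv, Hh Vv, Hh vv}

H/I-1 un ·: hh
H/I-2 ? ·: Hh|HH
H/II-1 aff I-1×I-2: Hh
H/II-2 aff ·: Hh|HH
H/III-1 aff II-2×II-1: Hh|HH
⇒ H over [I-1,I-2,II-1,II-2,III-1]: 8 consistent
V/I-1 aff ·: Vv|VV
V/I-2 un ·: vv
V/II-1 aff I-1×I-2: Vv
V/II-2 un ·: vv
V/III-1 ? II-2×II-1: vv|Vv
⇒ V over [I-1,I-2,II-1,II-2,III-1]: 4 consistent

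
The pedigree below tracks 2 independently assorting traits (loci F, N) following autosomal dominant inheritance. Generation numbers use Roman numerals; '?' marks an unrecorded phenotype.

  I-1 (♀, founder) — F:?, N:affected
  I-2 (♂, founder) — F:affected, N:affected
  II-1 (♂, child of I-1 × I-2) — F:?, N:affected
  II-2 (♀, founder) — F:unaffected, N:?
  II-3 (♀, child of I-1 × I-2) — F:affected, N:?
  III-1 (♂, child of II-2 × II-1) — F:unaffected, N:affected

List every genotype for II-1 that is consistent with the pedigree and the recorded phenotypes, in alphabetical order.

II-1 ∈ {Ff NN, Ff Nn, ff NN, ff Nn}

F/I-1 ? ·: ff|Ff|FF
F/I-2 aff ·: Ff|FF
F/II-1 ? I-1×I-2: ff|Ff
F/II-2 un ·: ff
F/II-3 aff I-1×I-2: Ff|FF
F/III-1 un II-2×II-1: ff
⇒ F over [I-1,I-2,II-1,II-2,II-3,III-1]: 11 consistent
N/I-1 aff ·: Nn|NN
N/I-2 aff ·: Nn|NN
N/II-1 aff I-1×I-2: Nn|NN
N/II-2 ? ·: nn|Nn|NN
N/II-3 ? I-1×I-2: nn|Nn|NN
N/III-1 aff II-2×II-1: Nn|NN
⇒ N over [I-1,I-2,II-1,II-2,II-3,III-1]: 67 consistent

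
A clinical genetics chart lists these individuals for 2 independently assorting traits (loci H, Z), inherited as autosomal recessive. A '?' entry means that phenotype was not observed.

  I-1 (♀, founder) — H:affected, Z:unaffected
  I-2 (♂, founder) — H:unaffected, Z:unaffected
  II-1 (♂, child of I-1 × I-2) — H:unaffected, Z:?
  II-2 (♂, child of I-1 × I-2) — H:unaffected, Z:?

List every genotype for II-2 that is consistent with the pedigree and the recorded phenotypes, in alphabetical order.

II-2 ∈ {Hh ZZ, Hh Zz, Hh zz}

H/I-1 aff ·: hh
H/I-2 un ·: HH|Hh
H/II-1 un I-1×I-2: Hh
H/II-2 un I-1×I-2: Hh
⇒ H over [I-1,I-2,II-1,II-2]: 2 consistent
Z/I-1 un ·: ZZ|Zz
Z/I-2 un ·: ZZ|Zz
Z/II-1 ? I-1×I-2: ZZ|Zz|zz
Z/II-2 ? I-1×I-2: ZZ|Zz|zz
⇒ Z over [I-1,I-2,II-1,II-2]: 18 consistent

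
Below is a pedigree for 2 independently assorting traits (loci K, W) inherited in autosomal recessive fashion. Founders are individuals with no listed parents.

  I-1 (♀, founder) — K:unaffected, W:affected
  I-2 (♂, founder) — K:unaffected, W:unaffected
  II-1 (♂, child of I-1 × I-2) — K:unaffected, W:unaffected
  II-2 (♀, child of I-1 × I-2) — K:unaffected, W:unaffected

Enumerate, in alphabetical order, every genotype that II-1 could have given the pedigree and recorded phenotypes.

II-1 ∈ {KK Ww, Kk Ww}

K/I-1 un ·: KK|Kk
K/I-2 un ·: KK|Kk
K/II-1 un I-1×I-2: KK|Kk
K/II-2 un I-1×I-2: KK|Kk
⇒ K over [I-1,I-2,II-1,II-2]: 13 consistent
W/I-1 aff ·: ww
W/I-2 un ·: WW|Ww
W/II-1 un I-1×I-2: Ww
W/II-2 un I-1×I-2: Ww
⇒ W over [I-1,I-2,II-1,II-2]: 2 consistent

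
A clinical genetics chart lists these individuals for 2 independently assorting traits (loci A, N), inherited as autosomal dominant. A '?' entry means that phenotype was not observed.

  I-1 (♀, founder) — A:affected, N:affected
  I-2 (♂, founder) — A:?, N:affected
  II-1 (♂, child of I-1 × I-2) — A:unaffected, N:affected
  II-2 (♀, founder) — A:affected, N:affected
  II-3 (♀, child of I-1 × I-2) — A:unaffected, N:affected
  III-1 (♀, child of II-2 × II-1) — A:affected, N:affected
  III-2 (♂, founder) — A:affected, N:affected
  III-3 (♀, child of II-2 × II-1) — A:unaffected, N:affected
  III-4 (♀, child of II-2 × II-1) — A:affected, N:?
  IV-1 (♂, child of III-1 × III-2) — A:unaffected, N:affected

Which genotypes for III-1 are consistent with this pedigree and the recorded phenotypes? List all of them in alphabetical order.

III-1 ∈ {Aa NN, Aa Nn}

A/I-1 aff ·: Aa
A/I-2 ? ·: aa|Aa
A/II-1 un I-1×I-2: aa
A/II-2 aff ·: Aa
A/II-3 un I-1×I-2: aa
A/III-1 aff II-2×II-1: Aa
A/III-2 aff ·: Aa
A/III-3 un II-2×II-1: aa
A/III-4 aff II-2×II-1: Aa
A/IV-1 un III-1×III-2: aa
⇒ A over [I-1,I-2,II-1,II-2,II-3,III-1,III-2,III-3,III-4,IV-1]: 2 consistent
N/I-1 aff ·: Nn|NN
N/I-2 aff ·: Nn|NN
N/II-1 aff I-1×I-2: Nn|NN
N/II-2 aff ·: Nn|NN
N/II-3 aff I-1×I-2: Nn|NN
N/III-1 aff II-2×II-1: Nn|NN
N/III-2 aff ·: Nn|NN
N/III-3 aff II-2×II-1: Nn|NN
N/III-4 ? II-2×II-1: nn|Nn|NN
N/IV-1 aff III-1×III-2: Nn|NN
⇒ N over [I-1,I-2,II-1,II-2,II-3,III-1,III-2,III-3,III-4,IV-1]: 637 consistent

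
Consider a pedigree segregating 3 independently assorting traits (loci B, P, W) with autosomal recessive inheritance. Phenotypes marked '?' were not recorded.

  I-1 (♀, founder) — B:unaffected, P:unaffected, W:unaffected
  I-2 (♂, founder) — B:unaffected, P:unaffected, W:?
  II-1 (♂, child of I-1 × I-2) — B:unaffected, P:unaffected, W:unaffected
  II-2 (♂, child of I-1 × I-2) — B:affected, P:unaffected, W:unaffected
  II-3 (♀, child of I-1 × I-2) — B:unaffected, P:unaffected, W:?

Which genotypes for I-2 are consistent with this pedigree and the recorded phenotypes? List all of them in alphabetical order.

B/I-1 un ·: Bb
B/I-2 un ·: Bb
B/II-1 un I-1×I-2: BB|Bb
B/II-2 aff I-1×I-2: bb
B/II-3 un I-1×I-2: BB|Bb
⇒ B over [I-1,I-2,II-1,II-2,II-3]: 4 consistent
P/I-1 un ·: PP|Pp
P/I-2 un ·: PP|Pp
P/II-1 un I-1×I-2: PP|Pp
P/II-2 un I-1×I-2: PP|Pp
P/II-3 un I-1×I-2: PP|Pp
⇒ P over [I-1,I-2,II-1,II-2,II-3]: 25 consistent
W/I-1 un ·: WW|Ww
W/I-2 ? ·: WW|Ww|ww
W/II-1 un I-1×I-2: WW|Ww
W/II-2 un I-1×I-2: WW|Ww
W/II-3 ? I-1×I-2: WW|Ww|ww
⇒ W over [I-1,I-2,II-1,II-2,II-3]: 32 consistent

I-2 ∈ {Bb PP WW, Bb PP Ww, Bb PP ww, Bb Pp WW, Bb Pp Ww, Bb Pp ww}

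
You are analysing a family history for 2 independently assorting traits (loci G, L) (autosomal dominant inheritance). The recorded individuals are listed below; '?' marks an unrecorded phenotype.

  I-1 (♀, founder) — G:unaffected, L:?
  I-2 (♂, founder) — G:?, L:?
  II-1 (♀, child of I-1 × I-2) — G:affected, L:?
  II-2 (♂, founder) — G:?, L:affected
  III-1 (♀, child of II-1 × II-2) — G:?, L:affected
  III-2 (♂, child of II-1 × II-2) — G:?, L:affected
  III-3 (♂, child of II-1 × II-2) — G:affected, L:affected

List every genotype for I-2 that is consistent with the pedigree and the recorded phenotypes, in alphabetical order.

I-2 ∈ {GG LL, GG Ll, GG ll, Gg LL, Gg Ll, Gg ll}

G/I-1 un ·: gg
G/I-2 ? ·: Gg|GG
G/II-1 aff I-1×I-2: Gg
G/II-2 ? ·: gg|Gg|GG
G/III-1 ? II-1×II-2: gg|Gg|GG
G/III-2 ? II-1×II-2: gg|Gg|GG
G/III-3 aff II-1×II-2: Gg|GG
⇒ G over [I-1,I-2,II-1,II-2,III-1,III-2,III-3]: 60 consistent
L/I-1 ? ·: ll|Ll|LL
L/I-2 ? ·: ll|Ll|LL
L/II-1 ? I-1×I-2: ll|Ll|LL
L/II-2 aff ·: Ll|LL
L/III-1 aff II-1×II-2: Ll|LL
L/III-2 aff II-1×II-2: Ll|LL
L/III-3 aff II-1×II-2: Ll|LL
⇒ L over [I-1,I-2,II-1,II-2,III-1,III-2,III-3]: 156 consistent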